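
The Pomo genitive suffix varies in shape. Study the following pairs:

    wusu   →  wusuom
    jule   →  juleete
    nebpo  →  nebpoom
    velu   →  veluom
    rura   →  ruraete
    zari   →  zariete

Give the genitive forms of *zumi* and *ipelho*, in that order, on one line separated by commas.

Looking at the last vowel of each stem: -om when the last vowel of the stem is a rounded vowel (*wusu*, *nebpo*, *velu*); -ete when the last vowel of the stem is an unrounded vowel (*jule*, *rura*, *zari*).
Since the last vowel of *zumi* is /i/ (an unrounded vowel), it takes -ete, giving *zumiete*.
The last vowel of *ipelho* is /o/, which is a rounded vowel, so the suffix is -om, giving *ipelhoom*.

zumiete, ipelhoom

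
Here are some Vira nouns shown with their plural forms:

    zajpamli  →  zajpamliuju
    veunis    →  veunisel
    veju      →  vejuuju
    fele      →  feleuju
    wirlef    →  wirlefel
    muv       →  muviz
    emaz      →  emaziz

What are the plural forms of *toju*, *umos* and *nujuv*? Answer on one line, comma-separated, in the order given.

Looking at the final sound of each stem: -el when the stem ends in a voiceless consonant (*veunis*, *wirlef*); -iz when the stem ends in a voiced consonant (*muv*, *emaz*); -uju when the stem ends in a vowel (*zajpamli*, *veju*, *fele*).
Since the final sound of *toju* is /u/ (a vowel), it takes -uju, giving *tojuuju*.
*umos*: final sound = /s/, a voiceless consonant → -el → *umosel*.
*nujuv*: final sound = /v/, a voiced consonant → -iz → *nujuviz*.

tojuuju, umosel, nujuviz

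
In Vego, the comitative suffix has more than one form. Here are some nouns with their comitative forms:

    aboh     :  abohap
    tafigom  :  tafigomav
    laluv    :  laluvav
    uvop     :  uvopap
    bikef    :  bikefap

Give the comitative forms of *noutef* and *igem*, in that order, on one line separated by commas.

noutefap, igemav

The alternation tracks the final consonant of the stem — -ap when the stem ends in a voiceless consonant (*aboh*, *uvop*, *bikef*); -av when the stem ends in a voiced consonant (*tafigom*, *laluv*).
*noutef*: final consonant = /f/, voiceless → -ap → *noutefap*.
The final consonant of *igem* is /m/, which is voiced, so the suffix is -av, giving *igemav*.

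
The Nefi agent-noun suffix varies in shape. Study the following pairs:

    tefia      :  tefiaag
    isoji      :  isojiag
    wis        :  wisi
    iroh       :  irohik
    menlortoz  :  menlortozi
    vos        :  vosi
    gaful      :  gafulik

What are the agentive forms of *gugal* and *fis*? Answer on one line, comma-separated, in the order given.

The pattern is sibilance of the final sound: -i when the stem ends in a sibilant (*wis*, *menlortoz*, *vos*); -ik when the stem ends in a non-sibilant consonant (*iroh*, *gaful*); -ag when the stem ends in a vowel (*tefia*, *isoji*).
*gugal* — final sound /l/ (a non-sibilant consonant) → -ik → *gugalik*.
*fis*: final sound = /s/, a sibilant → -i → *fisi*.

gugalik, fisi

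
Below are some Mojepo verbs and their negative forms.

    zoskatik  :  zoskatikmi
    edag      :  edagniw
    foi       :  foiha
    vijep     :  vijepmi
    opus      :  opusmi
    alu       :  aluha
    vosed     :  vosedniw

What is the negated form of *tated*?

The alternation tracks the final sound of the stem — -mi when the stem ends in a voiceless consonant (*zoskatik*, *vijep*, *opus*); -niw when the stem ends in a voiced consonant (*edag*, *vosed*); -ha when the stem ends in a vowel (*foi*, *alu*).
*tated*: final sound = /d/, a voiced consonant → -niw → *tatedniw*.

tatedniw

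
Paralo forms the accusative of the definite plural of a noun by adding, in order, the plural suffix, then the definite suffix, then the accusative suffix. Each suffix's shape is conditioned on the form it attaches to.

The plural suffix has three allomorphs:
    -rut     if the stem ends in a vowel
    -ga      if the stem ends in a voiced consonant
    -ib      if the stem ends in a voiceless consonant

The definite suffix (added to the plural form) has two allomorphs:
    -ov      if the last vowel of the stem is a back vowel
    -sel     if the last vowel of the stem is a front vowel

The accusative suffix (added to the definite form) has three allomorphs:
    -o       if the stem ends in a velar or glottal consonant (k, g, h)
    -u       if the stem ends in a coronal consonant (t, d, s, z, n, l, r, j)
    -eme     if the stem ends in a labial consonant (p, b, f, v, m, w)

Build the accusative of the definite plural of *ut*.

*ut* — final sound /t/ (a voiceless consonant) → -ib → *utib*.
Since the last vowel of the plural form *utib* is /i/ (a front vowel), it takes -sel, giving *utibsel*.
The definite form *utibsel*: final consonant = /l/, coronal → -u → *utibselu*.

utibselu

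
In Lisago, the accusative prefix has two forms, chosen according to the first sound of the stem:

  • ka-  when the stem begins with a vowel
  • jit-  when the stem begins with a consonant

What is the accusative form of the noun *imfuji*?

The first sound of *imfuji* is /i/, which is a vowel, so the prefix is ka-, giving *kaimfuji*.

kaimfuji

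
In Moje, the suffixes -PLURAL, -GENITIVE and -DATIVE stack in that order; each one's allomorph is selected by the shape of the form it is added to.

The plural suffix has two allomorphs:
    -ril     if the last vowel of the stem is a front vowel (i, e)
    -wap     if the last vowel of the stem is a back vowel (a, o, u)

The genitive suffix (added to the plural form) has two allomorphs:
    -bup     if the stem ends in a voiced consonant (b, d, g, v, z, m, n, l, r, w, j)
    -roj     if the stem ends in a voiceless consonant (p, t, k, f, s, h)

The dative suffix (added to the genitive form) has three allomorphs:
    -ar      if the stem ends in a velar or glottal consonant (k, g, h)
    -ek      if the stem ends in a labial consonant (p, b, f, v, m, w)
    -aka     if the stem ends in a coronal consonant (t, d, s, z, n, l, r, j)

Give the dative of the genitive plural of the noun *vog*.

vogwaprojaka

The last vowel of *vog* is /o/, which is a back vowel, so the plural suffix is -wap, giving *vogwap*.
The final consonant of the plural form *vogwap* is /p/, which is voiceless, so the genitive suffix is -roj, giving *vogwaproj*.
The genitive form *vogwaproj* — final consonant /j/ (coronal) → -aka → *vogwaprojaka*.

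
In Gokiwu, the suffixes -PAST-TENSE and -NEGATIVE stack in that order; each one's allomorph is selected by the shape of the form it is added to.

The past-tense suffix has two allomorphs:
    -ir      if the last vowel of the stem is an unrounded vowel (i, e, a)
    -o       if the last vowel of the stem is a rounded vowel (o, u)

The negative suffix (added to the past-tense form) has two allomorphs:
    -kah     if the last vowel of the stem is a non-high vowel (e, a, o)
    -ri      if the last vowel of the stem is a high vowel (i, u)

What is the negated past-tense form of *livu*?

livuokah

The last vowel of *livu* is /u/, which is a rounded vowel, so the past-tense suffix is -o, giving *livuo*.
The past-tense form *livuo* — last vowel /o/ (a non-high vowel) → -kah → *livuokah*.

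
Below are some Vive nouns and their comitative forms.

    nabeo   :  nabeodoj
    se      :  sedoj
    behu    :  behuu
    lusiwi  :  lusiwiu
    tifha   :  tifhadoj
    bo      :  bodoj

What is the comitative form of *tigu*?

tiguu

The pattern is height harmony: -u when the last vowel of the stem is a high vowel (*behu*, *lusiwi*); -doj when the last vowel of the stem is a non-high vowel (*nabeo*, *se*, *tifha*, *bo*).
Since the last vowel of *tigu* is /u/ (a high vowel), it takes -u, giving *tiguu*.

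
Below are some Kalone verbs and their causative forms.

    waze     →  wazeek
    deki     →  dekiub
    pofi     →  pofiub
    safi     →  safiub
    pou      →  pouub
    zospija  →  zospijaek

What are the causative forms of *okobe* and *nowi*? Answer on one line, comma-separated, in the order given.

okobeek, nowiub

The alternation tracks the last vowel of the stem — -ub when the last vowel of the stem is a high vowel (*deki*, *pofi*, *safi*, *pou*); -ek when the last vowel of the stem is a non-high vowel (*waze*, *zospija*).
Since the last vowel of *okobe* is /e/ (a non-high vowel), it takes -ek, giving *okobeek*.
*nowi*: last vowel = /i/, a high vowel → -ub → *nowiub*.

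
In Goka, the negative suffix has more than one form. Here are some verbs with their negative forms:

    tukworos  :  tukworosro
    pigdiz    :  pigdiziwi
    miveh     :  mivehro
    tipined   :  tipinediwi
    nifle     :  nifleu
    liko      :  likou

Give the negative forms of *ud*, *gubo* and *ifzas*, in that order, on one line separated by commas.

udiwi, gubou, ifzasro

Looking at the final sound of each stem: -ro when the stem ends in a voiceless consonant (*tukworos*, *miveh*); -iwi when the stem ends in a voiced consonant (*pigdiz*, *tipined*); -u when the stem ends in a vowel (*nifle*, *liko*).
*ud* — final sound /d/ (a voiced consonant) → -iwi → *udiwi*.
*gubo*: final sound = /o/, a vowel → -u → *gubou*.
*ifzas* — final sound /s/ (a voiceless consonant) → -ro → *ifzasro*.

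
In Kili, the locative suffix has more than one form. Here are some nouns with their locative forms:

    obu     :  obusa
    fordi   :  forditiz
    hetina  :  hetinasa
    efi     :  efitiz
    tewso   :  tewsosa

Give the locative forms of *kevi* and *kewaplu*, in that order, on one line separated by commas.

kevitiz, kewaplusa

Looking at the last vowel of each stem: -tiz when the last vowel of the stem is a front vowel (*fordi*, *efi*); -sa when the last vowel of the stem is a back vowel (*obu*, *hetina*, *tewso*).
*kevi* — last vowel /i/ (a front vowel) → -tiz → *kevitiz*.
The last vowel of *kewaplu* is /u/, which is a back vowel, so the suffix is -sa, giving *kewaplusa*.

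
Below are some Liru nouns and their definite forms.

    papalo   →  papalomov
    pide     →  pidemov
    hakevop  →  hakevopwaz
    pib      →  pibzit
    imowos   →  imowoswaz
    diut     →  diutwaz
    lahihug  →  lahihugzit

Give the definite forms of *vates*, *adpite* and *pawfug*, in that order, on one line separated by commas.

vateswaz, adpitemov, pawfugzit

Looking at the final sound of each stem: -waz when the stem ends in a voiceless consonant (*hakevop*, *imowos*, *diut*); -zit when the stem ends in a voiced consonant (*pib*, *lahihug*); -mov when the stem ends in a vowel (*papalo*, *pide*).
*vates* — final sound /s/ (a voiceless consonant) → -waz → *vateswaz*.
Since the final sound of *adpite* is /e/ (a vowel), it takes -mov, giving *adpitemov*.
Since the final sound of *pawfug* is /g/ (a voiced consonant), it takes -zit, giving *pawfugzit*.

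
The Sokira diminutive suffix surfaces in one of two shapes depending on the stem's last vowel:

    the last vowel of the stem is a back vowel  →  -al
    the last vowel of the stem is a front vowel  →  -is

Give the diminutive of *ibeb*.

Since the last vowel of *ibeb* is /e/ (a front vowel), it takes -is, giving *ibebis*.

ibebis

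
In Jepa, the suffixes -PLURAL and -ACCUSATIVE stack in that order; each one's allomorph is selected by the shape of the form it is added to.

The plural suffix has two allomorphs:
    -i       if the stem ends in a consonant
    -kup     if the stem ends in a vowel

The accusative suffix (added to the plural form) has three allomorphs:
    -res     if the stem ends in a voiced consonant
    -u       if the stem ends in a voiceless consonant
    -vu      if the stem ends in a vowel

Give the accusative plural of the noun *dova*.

The final sound of *dova* is /a/, which is a vowel, so the plural suffix is -kup, giving *dovakup*.
Since the final sound of the plural form *dovakup* is /p/ (a voiceless consonant), it takes -u, giving *dovakupu*.

dovakupu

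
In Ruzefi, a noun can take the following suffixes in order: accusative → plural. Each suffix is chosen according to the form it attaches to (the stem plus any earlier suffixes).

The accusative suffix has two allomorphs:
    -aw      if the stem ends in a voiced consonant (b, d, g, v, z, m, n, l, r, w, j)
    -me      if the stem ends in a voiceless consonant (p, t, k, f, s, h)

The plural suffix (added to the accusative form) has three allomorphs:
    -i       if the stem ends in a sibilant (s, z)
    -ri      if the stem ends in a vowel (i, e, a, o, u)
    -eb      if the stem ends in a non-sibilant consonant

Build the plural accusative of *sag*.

The final consonant of *sag* is /g/, which is voiced, so the accusative suffix is -aw, giving *sagaw*.
The accusative form *sagaw*: final sound = /w/, a non-sibilant consonant → -eb → *sagaweb*.

sagaweb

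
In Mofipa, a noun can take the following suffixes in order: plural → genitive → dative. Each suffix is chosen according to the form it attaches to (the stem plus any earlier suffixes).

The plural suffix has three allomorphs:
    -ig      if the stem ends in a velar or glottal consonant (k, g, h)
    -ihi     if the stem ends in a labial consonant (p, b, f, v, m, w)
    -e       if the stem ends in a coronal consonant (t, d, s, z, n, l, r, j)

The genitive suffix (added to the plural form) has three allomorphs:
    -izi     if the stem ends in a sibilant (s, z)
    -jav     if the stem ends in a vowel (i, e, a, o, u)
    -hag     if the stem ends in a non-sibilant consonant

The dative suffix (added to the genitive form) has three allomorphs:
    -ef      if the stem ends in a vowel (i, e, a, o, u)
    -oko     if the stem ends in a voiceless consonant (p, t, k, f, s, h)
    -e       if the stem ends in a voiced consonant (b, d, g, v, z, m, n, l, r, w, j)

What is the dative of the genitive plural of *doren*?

*doren* — final consonant /n/ (coronal) → -e → *dorene*.
Since the final sound of the plural form *dorene* is /e/ (a vowel), it takes -jav, giving *dorenejav*.
Since the final sound of the genitive form *dorenejav* is /v/ (a voiced consonant), it takes -e, giving *dorenejave*.

dorenejave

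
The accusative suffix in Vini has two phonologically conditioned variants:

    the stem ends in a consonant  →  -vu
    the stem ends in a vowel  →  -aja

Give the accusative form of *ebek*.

The final sound of *ebek* is /k/, which is a consonant, so the suffix is -vu, giving *ebekvu*.

ebekvu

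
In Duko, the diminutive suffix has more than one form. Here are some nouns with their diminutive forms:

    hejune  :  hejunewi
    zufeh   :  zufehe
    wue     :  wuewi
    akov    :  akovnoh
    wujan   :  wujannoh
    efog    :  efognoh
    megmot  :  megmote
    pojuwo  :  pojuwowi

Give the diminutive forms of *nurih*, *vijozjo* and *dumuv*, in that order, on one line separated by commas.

nurihe, vijozjowi, dumuvnoh

The alternation tracks the final sound of the stem — -e when the stem ends in a voiceless consonant (*zufeh*, *megmot*); -noh when the stem ends in a voiced consonant (*akov*, *wujan*, *efog*); -wi when the stem ends in a vowel (*hejune*, *wue*, *pojuwo*).
*nurih* — final sound /h/ (a voiceless consonant) → -e → *nurihe*.
The final sound of *vijozjo* is /o/, which is a vowel, so the suffix is -wi, giving *vijozjowi*.
*dumuv* — final sound /v/ (a voiced consonant) → -noh → *dumuvnoh*.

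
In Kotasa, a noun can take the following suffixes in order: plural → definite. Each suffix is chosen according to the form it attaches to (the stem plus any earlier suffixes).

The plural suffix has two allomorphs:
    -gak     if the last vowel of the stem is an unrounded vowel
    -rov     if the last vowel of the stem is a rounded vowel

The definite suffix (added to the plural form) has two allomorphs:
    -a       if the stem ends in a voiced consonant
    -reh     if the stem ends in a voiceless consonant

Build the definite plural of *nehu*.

*nehu* — last vowel /u/ (a rounded vowel) → -rov → *nehurov*.
Since the final consonant of the plural form *nehurov* is /v/ (voiced), it takes -a, giving *nehurova*.

nehurova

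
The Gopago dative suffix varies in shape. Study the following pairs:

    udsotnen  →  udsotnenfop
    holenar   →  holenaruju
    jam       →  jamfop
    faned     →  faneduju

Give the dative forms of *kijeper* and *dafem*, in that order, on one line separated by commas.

The alternation tracks the final consonant of the stem — -fop when the stem ends in a nasal (*udsotnen*, *jam*); -uju when the stem ends in a non-nasal consonant (*holenar*, *faned*).
*kijeper* — final consonant /r/ (non-nasal) → -uju → *kijeperuju*.
*dafem*: final consonant = /m/, a nasal → -fop → *dafemfop*.

kijeperuju, dafemfop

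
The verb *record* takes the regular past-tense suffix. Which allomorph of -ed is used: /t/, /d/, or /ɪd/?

The stem *record* ends in /t/ or /d/.
The -ed suffix is realized as /ɪd/ after /t, d/; as /t/ after other voiceless consonants; and as /d/ after other voiced sounds.
So -ed on *record* is pronounced /ɪd/.

/ɪd/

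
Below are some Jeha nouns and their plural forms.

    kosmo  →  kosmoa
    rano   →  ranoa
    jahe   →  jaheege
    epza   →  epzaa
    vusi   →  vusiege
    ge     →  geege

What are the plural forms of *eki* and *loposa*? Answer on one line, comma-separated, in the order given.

Looking at the last vowel of each stem: -ege when the last vowel of the stem is a front vowel (*jahe*, *vusi*, *ge*); -a when the last vowel of the stem is a back vowel (*kosmo*, *rano*, *epza*).
*eki*: last vowel = /i/, a front vowel → -ege → *ekiege*.
*loposa* — last vowel /a/ (a back vowel) → -a → *loposaa*.

ekiege, loposaa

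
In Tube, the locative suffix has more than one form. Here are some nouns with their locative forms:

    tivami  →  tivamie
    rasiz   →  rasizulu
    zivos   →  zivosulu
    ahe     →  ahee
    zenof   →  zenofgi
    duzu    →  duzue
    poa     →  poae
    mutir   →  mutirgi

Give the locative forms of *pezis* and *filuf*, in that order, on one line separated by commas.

pezisulu, filufgi

The alternation tracks the final sound of the stem — -ulu when the stem ends in a sibilant (*rasiz*, *zivos*); -gi when the stem ends in a non-sibilant consonant (*zenof*, *mutir*); -e when the stem ends in a vowel (*tivami*, *ahe*, *duzu*, *poa*).
Since the final sound of *pezis* is /s/ (a sibilant), it takes -ulu, giving *pezisulu*.
Since the final sound of *filuf* is /f/ (a non-sibilant consonant), it takes -gi, giving *filufgi*.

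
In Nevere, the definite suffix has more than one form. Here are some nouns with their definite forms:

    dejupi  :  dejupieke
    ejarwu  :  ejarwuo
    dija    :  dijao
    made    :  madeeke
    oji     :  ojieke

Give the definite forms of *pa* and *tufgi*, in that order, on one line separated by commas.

The pattern is front/back vowel harmony: -eke when the last vowel of the stem is a front vowel (*dejupi*, *made*, *oji*); -o when the last vowel of the stem is a back vowel (*ejarwu*, *dija*).
*pa*: last vowel = /a/, a back vowel → -o → *pao*.
Since the last vowel of *tufgi* is /i/ (a front vowel), it takes -eke, giving *tufgieke*.

pao, tufgieke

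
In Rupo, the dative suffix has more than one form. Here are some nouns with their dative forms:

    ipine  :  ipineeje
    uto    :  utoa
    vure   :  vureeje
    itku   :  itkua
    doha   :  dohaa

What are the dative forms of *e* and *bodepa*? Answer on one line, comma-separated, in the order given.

eeje, bodepaa

The suffix is conditioned by the last vowel: -eje when the last vowel of the stem is a front vowel (*ipine*, *vure*); -a when the last vowel of the stem is a back vowel (*uto*, *itku*, *doha*).
The last vowel of *e* is /e/, which is a front vowel, so the suffix is -eje, giving *eeje*.
Since the last vowel of *bodepa* is /a/ (a back vowel), it takes -a, giving *bodepaa*.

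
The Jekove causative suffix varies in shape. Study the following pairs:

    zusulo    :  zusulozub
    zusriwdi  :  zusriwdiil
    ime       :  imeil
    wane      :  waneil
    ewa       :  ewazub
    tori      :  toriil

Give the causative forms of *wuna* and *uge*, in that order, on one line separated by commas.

wunazub, ugeil

The pattern is front/back vowel harmony: -il when the last vowel of the stem is a front vowel (*zusriwdi*, *ime*, *wane*, *tori*); -zub when the last vowel of the stem is a back vowel (*zusulo*, *ewa*).
*wuna*: last vowel = /a/, a back vowel → -zub → *wunazub*.
*uge*: last vowel = /e/, a front vowel → -il → *ugeil*.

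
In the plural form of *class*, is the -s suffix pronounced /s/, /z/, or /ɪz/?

The stem *class* ends in a sibilant (/s, z, ʃ, ʒ, tʃ, dʒ/).
The plural suffix surfaces as /ɪz/ after sibilants, /s/ after other voiceless consonants, and /z/ after other voiced sounds.
So the plural -s on *class* is pronounced /ɪz/.

/ɪz/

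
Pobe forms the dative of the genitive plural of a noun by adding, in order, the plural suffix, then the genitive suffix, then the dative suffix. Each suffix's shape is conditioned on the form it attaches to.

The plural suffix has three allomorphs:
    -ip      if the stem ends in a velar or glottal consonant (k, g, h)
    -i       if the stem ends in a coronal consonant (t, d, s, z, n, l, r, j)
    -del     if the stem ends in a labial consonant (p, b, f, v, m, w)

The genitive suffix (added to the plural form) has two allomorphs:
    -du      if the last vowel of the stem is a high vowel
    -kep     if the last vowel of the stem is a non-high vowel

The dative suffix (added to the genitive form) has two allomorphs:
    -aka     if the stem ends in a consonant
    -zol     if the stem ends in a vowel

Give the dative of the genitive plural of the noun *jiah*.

The final consonant of *jiah* is /h/, which is velar/glottal, so the plural suffix is -ip, giving *jiahip*.
The plural form *jiahip*: last vowel = /i/, a high vowel → -du → *jiahipdu*.
The genitive form *jiahipdu* — final sound /u/ (a vowel) → -zol → *jiahipduzol*.

jiahipduzol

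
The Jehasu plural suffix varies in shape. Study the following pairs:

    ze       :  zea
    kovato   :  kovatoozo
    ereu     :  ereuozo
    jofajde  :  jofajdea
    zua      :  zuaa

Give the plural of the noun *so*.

soozo

The suffix is conditioned by the last vowel: -ozo when the last vowel of the stem is a rounded vowel (*kovato*, *ereu*); -a when the last vowel of the stem is an unrounded vowel (*ze*, *jofajde*, *zua*).
The last vowel of *so* is /o/, which is a rounded vowel, so the suffix is -ozo, giving *soozo*.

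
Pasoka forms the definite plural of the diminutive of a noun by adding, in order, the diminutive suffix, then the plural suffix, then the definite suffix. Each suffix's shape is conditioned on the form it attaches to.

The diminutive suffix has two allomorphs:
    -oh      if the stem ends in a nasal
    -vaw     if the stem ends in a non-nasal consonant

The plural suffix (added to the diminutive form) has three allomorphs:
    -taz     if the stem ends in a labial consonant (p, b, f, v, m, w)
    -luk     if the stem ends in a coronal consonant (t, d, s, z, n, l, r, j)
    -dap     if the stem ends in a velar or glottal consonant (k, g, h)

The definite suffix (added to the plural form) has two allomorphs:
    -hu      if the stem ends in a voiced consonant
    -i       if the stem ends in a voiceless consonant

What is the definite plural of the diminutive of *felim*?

felimohdapi

*felim*: final consonant = /m/, a nasal → -oh → *felimoh*.
The final consonant of the diminutive form *felimoh* is /h/, which is velar/glottal, so the plural suffix is -dap, giving *felimohdap*.
The plural form *felimohdap*: final consonant = /p/, voiceless → -i → *felimohdapi*.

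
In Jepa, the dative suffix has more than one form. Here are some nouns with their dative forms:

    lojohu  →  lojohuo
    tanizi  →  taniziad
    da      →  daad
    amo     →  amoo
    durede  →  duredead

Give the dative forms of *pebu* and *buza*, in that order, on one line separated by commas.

The pattern is rounding harmony: -o when the last vowel of the stem is a rounded vowel (*lojohu*, *amo*); -ad when the last vowel of the stem is an unrounded vowel (*tanizi*, *da*, *durede*).
*pebu* — last vowel /u/ (a rounded vowel) → -o → *pebuo*.
*buza* — last vowel /a/ (an unrounded vowel) → -ad → *buzaad*.

pebuo, buzaad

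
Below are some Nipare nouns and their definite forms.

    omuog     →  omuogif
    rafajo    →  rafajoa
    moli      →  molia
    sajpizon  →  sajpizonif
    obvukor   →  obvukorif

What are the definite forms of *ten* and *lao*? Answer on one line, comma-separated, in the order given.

The suffix is conditioned by the final sound: -if when the stem ends in a consonant (*omuog*, *sajpizon*, *obvukor*); -a when the stem ends in a vowel (*rafajo*, *moli*).
*ten* — final sound /n/ (a consonant) → -if → *tenif*.
The final sound of *lao* is /o/, which is a vowel, so the suffix is -a, giving *laoa*.

tenif, laoa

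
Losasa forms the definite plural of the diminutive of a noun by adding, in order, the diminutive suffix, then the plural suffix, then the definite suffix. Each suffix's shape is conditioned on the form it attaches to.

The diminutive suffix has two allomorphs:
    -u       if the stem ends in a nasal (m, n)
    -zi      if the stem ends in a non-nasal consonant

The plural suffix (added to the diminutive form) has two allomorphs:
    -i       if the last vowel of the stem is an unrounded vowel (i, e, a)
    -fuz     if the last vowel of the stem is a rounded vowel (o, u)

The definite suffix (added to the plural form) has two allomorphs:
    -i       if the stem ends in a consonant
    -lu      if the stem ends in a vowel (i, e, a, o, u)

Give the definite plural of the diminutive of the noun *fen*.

The final consonant of *fen* is /n/, which is a nasal, so the diminutive suffix is -u, giving *fenu*.
The diminutive form *fenu* — last vowel /u/ (a rounded vowel) → -fuz → *fenufuz*.
The plural form *fenufuz* — final sound /z/ (a consonant) → -i → *fenufuzi*.

fenufuzi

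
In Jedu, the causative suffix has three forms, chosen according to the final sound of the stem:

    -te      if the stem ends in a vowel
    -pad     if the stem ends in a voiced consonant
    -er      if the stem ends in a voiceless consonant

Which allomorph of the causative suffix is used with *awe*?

-te

The final sound of *awe* is /e/, which is a vowel, so the suffix is -te.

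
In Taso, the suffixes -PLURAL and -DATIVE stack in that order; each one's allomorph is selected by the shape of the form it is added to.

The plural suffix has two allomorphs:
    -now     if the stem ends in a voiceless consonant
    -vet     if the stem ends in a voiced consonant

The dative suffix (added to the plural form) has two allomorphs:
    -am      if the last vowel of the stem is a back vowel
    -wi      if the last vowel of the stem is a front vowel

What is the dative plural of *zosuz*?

zosuzvetwi

*zosuz* — final consonant /z/ (voiced) → -vet → *zosuzvet*.
The plural form *zosuzvet*: last vowel = /e/, a front vowel → -wi → *zosuzvetwi*.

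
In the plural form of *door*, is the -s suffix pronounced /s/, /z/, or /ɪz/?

/z/

The stem *door* ends in a voiced non-sibilant sound.
The plural suffix surfaces as /ɪz/ after sibilants, /s/ after other voiceless consonants, and /z/ after other voiced sounds.
So the plural -s on *door* is pronounced /z/.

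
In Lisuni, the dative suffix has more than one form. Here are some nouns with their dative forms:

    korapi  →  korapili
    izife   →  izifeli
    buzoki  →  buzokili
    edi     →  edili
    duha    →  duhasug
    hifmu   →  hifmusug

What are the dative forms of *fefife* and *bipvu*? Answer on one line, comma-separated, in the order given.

The alternation tracks the last vowel of the stem — -li when the last vowel of the stem is a front vowel (*korapi*, *izife*, *buzoki*, *edi*); -sug when the last vowel of the stem is a back vowel (*duha*, *hifmu*).
The last vowel of *fefife* is /e/, which is a front vowel, so the suffix is -li, giving *fefifeli*.
Since the last vowel of *bipvu* is /u/ (a back vowel), it takes -sug, giving *bipvusug*.

fefifeli, bipvusug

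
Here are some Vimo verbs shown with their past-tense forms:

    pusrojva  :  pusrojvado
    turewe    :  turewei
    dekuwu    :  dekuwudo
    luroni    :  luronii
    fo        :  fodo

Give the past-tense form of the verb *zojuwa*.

zojuwado

The suffix is conditioned by the last vowel: -i when the last vowel of the stem is a front vowel (*turewe*, *luroni*); -do when the last vowel of the stem is a back vowel (*pusrojva*, *dekuwu*, *fo*).
*zojuwa* — last vowel /a/ (a back vowel) → -do → *zojuwado*.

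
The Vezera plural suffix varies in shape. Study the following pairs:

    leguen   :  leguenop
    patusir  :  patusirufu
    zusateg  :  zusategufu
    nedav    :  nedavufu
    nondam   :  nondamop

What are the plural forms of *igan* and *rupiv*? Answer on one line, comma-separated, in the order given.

iganop, rupivufu

Looking at the final consonant of each stem: -op when the stem ends in a nasal (*leguen*, *nondam*); -ufu when the stem ends in a non-nasal consonant (*patusir*, *zusateg*, *nedav*).
*igan*: final consonant = /n/, a nasal → -op → *iganop*.
The final consonant of *rupiv* is /v/, which is non-nasal, so the suffix is -ufu, giving *rupivufu*.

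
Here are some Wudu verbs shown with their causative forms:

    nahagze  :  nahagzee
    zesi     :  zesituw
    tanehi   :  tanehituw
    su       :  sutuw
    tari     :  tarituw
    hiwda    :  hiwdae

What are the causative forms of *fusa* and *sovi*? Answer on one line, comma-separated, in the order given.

fusae, sovituw

The suffix is conditioned by the last vowel: -tuw when the last vowel of the stem is a high vowel (*zesi*, *tanehi*, *su*, *tari*); -e when the last vowel of the stem is a non-high vowel (*nahagze*, *hiwda*).
*fusa* — last vowel /a/ (a non-high vowel) → -e → *fusae*.
Since the last vowel of *sovi* is /i/ (a high vowel), it takes -tuw, giving *sovituw*.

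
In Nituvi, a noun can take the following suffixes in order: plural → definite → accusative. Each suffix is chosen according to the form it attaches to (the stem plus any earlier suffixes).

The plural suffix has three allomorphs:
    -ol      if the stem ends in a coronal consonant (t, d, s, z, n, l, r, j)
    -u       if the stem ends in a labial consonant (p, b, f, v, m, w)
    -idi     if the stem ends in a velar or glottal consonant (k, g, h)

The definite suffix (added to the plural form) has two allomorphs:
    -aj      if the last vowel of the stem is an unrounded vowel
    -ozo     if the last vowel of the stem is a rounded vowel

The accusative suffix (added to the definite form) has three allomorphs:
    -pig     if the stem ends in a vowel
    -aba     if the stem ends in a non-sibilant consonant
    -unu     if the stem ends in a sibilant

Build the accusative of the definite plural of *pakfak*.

The final consonant of *pakfak* is /k/, which is velar/glottal, so the plural suffix is -idi, giving *pakfakidi*.
Since the last vowel of the plural form *pakfakidi* is /i/ (an unrounded vowel), it takes -aj, giving *pakfakidiaj*.
Since the final sound of the definite form *pakfakidiaj* is /j/ (a non-sibilant consonant), it takes -aba, giving *pakfakidiajaba*.

pakfakidiajaba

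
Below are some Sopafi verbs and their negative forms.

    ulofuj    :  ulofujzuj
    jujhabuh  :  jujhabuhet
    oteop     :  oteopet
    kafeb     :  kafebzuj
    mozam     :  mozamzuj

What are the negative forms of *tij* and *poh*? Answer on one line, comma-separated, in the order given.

The suffix is conditioned by the final consonant: -et when the stem ends in a voiceless consonant (*jujhabuh*, *oteop*); -zuj when the stem ends in a voiced consonant (*ulofuj*, *kafeb*, *mozam*).
*tij* — final consonant /j/ (voiced) → -zuj → *tijzuj*.
The final consonant of *poh* is /h/, which is voiceless, so the suffix is -et, giving *pohet*.

tijzuj, pohet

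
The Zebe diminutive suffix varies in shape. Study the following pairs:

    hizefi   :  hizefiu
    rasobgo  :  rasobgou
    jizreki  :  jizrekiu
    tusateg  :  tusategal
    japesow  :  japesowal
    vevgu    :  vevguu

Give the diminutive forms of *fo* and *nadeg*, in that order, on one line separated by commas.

fou, nadegal

The suffix is conditioned by the final sound: -al when the stem ends in a consonant (*tusateg*, *japesow*); -u when the stem ends in a vowel (*hizefi*, *rasobgo*, *jizreki*, *vevgu*).
Since the final sound of *fo* is /o/ (a vowel), it takes -u, giving *fou*.
Since the final sound of *nadeg* is /g/ (a consonant), it takes -al, giving *nadegal*.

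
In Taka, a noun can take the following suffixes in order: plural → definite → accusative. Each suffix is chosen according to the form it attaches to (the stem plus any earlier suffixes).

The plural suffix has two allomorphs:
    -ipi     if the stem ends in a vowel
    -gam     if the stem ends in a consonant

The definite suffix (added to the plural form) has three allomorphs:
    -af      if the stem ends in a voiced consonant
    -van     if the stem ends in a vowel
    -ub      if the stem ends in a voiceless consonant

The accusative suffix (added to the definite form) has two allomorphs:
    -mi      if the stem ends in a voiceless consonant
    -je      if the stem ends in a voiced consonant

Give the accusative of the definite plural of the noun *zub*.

*zub*: final sound = /b/, a consonant → -gam → *zubgam*.
Since the final sound of the plural form *zubgam* is /m/ (a voiced consonant), it takes -af, giving *zubgamaf*.
The definite form *zubgamaf* — final consonant /f/ (voiceless) → -mi → *zubgamafmi*.

zubgamafmi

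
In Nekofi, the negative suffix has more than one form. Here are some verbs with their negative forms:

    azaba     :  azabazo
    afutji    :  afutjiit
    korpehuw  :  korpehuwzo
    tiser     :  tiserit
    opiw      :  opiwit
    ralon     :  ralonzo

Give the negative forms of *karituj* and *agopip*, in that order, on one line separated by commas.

karitujzo, agopipit

The pattern is front/back vowel harmony: -it when the last vowel of the stem is a front vowel (*afutji*, *tiser*, *opiw*); -zo when the last vowel of the stem is a back vowel (*azaba*, *korpehuw*, *ralon*).
*karituj* — last vowel /u/ (a back vowel) → -zo → *karitujzo*.
*agopip*: last vowel = /i/, a front vowel → -it → *agopipit*.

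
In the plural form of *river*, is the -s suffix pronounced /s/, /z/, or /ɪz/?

/z/

The stem *river* ends in a voiced non-sibilant sound.
The plural suffix surfaces as /ɪz/ after sibilants, /s/ after other voiceless consonants, and /z/ after other voiced sounds.
So the plural -s on *river* is pronounced /z/.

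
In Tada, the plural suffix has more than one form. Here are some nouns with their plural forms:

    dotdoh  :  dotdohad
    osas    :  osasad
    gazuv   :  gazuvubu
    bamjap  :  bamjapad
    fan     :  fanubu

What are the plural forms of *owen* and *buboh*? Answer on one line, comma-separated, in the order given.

owenubu, bubohad

The suffix is conditioned by the final consonant: -ad when the stem ends in a voiceless consonant (*dotdoh*, *osas*, *bamjap*); -ubu when the stem ends in a voiced consonant (*gazuv*, *fan*).
*owen*: final consonant = /n/, voiced → -ubu → *owenubu*.
The final consonant of *buboh* is /h/, which is voiceless, so the suffix is -ad, giving *bubohad*.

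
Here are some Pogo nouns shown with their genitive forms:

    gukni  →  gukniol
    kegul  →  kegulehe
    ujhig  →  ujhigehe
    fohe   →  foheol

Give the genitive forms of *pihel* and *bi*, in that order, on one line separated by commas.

pihelehe, biol

Looking at the final sound of each stem: -ehe when the stem ends in a consonant (*kegul*, *ujhig*); -ol when the stem ends in a vowel (*gukni*, *fohe*).
The final sound of *pihel* is /l/, which is a consonant, so the suffix is -ehe, giving *pihelehe*.
Since the final sound of *bi* is /i/ (a vowel), it takes -ol, giving *biol*.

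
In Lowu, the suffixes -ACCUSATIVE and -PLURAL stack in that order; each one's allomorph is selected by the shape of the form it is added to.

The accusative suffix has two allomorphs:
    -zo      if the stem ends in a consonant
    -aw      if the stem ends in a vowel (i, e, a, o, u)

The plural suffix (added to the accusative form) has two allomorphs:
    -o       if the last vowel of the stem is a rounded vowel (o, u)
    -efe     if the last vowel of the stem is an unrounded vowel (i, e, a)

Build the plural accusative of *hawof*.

*hawof* — final sound /f/ (a consonant) → -zo → *hawofzo*.
The last vowel of the accusative form *hawofzo* is /o/, which is a rounded vowel, so the plural suffix is -o, giving *hawofzoo*.

hawofzoo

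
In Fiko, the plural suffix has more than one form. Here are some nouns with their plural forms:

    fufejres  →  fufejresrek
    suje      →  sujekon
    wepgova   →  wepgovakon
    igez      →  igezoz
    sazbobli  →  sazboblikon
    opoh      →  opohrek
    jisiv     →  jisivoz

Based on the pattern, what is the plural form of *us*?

The pattern is voicing of the final sound: -rek when the stem ends in a voiceless consonant (*fufejres*, *opoh*); -oz when the stem ends in a voiced consonant (*igez*, *jisiv*); -kon when the stem ends in a vowel (*suje*, *wepgova*, *sazbobli*).
*us* — final sound /s/ (a voiceless consonant) → -rek → *usrek*.

usrek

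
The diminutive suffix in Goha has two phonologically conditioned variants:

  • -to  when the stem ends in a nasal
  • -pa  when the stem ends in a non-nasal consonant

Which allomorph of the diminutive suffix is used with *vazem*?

-to

The final consonant of *vazem* is /m/, which is a nasal, so the suffix is -to.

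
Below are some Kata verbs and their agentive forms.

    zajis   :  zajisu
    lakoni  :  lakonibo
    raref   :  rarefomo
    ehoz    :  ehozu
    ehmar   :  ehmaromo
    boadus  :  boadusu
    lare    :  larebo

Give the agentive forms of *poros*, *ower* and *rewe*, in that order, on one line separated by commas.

The alternation tracks the final sound of the stem — -u when the stem ends in a sibilant (*zajis*, *ehoz*, *boadus*); -omo when the stem ends in a non-sibilant consonant (*raref*, *ehmar*); -bo when the stem ends in a vowel (*lakoni*, *lare*).
Since the final sound of *poros* is /s/ (a sibilant), it takes -u, giving *porosu*.
*ower* — final sound /r/ (a non-sibilant consonant) → -omo → *oweromo*.
The final sound of *rewe* is /e/, which is a vowel, so the suffix is -bo, giving *rewebo*.

porosu, oweromo, rewebo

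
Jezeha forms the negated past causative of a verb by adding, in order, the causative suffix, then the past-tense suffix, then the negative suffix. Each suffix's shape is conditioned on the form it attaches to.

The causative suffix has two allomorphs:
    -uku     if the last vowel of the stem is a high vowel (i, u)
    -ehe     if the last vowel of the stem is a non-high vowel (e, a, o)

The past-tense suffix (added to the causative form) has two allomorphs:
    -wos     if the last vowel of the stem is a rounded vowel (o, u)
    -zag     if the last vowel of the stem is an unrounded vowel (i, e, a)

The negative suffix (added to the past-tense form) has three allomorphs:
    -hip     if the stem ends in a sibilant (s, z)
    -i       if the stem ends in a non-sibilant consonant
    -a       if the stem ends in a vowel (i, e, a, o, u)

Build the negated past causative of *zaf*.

The last vowel of *zaf* is /a/, which is a non-high vowel, so the causative suffix is -ehe, giving *zafehe*.
The last vowel of the causative form *zafehe* is /e/, which is an unrounded vowel, so the past-tense suffix is -zag, giving *zafehezag*.
The past-tense form *zafehezag*: final sound = /g/, a non-sibilant consonant → -i → *zafehezagi*.

zafehezagi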